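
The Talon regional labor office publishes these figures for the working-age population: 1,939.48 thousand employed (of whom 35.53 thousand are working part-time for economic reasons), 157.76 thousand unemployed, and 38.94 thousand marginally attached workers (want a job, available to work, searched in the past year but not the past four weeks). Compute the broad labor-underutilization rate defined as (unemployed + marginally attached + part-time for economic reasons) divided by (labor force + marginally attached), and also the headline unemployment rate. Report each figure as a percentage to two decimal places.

Broad underutilization rate ≈ 10.87%; headline unemployment rate ≈ 7.52%.

Labor force = 1,939.48 + 157.76 = 2,097.24 thousand.
Numerator = 157.76 + 38.94 + 35.53 = 232.23 thousand.
Denominator = 2,097.24 + 38.94 = 2,136.18 thousand.
Broad rate = 232.23 / 2,136.18 = 10.87%.
Headline unemployment rate = 157.76 / 2,097.24 = 7.52%.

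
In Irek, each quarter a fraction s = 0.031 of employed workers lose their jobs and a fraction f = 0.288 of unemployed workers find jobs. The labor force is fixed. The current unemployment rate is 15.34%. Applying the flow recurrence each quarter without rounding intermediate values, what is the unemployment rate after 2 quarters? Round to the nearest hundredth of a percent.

Unemployment rate after two quarters ≈ 12.33%.

With a fixed labor force, u_{t+1} = u_t + s·(1−u_t) − f·u_t = u_t·(1−s−f) + s.
Here 1−s−f = 0.681 and s = 0.031.
u_1 = 0.153400 × 0.681 + 0.031 = 0.135465.
u_2 = 0.135465 × 0.681 + 0.031 = 0.123252.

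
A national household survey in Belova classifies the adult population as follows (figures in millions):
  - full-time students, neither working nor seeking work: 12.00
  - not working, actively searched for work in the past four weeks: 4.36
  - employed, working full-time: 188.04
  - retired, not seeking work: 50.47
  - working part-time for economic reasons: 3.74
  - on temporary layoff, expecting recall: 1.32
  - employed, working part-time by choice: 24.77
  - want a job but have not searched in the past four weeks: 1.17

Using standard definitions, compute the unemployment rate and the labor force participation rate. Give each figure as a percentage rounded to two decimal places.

Employed = 188.04 + 3.74 + 24.77 = 216.55 million (anyone who worked, including part-time for economic reasons, counts as employed).
Unemployed = 4.36 + 1.32 = 5.68 million (jobless and actively searching, or on temporary layoff).
Labor force = 216.55 + 5.68 = 222.23 million.
Not in labor force = 12.00 + 50.47 + 1.17 = 63.64 million (those not working and not actively searching are outside the labor force — including those who want a job but have given up searching).
Civilian working-age population = 222.23 + 63.64 = 285.87 million.
Unemployment rate = 5.68 / 222.23 = 2.56%.
Labor force participation rate = 222.23 / 285.87 = 77.74%.

Unemployment rate ≈ 2.56%; labor force participation rate ≈ 77.74%.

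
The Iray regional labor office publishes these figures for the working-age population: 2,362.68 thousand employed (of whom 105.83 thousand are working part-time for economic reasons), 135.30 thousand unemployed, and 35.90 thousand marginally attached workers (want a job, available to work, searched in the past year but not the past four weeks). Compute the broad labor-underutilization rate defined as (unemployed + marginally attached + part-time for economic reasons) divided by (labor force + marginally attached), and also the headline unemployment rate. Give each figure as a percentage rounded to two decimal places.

Broad underutilization rate ≈ 10.93%; headline unemployment rate ≈ 5.42%.

Labor force = 2,362.68 + 135.30 = 2,497.98 thousand.
Numerator = 135.30 + 35.90 + 105.83 = 277.03 thousand.
Denominator = 2,497.98 + 35.90 = 2,533.88 thousand.
Broad rate = 277.03 / 2,533.88 = 10.93%.
Headline unemployment rate = 135.30 / 2,497.98 = 5.42%.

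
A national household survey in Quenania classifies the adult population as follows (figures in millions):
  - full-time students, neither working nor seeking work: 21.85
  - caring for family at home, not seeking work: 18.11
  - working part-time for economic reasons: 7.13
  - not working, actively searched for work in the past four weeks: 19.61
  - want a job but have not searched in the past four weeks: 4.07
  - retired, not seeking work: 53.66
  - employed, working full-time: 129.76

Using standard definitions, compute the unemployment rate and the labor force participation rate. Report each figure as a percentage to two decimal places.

Employed = 7.13 + 129.76 = 136.89 million (anyone who worked, including part-time for economic reasons, counts as employed).
Unemployed = 19.61 million.
Labor force = 136.89 + 19.61 = 156.50 million.
Not in labor force = 21.85 + 18.11 + 4.07 + 53.66 = 97.69 million (those not working and not actively searching are outside the labor force — including those who want a job but have given up searching).
Civilian working-age population = 156.50 + 97.69 = 254.19 million.
Unemployment rate = 19.61 / 156.50 = 12.53%.
Labor force participation rate = 156.50 / 254.19 = 61.57%.

Unemployment rate ≈ 12.53%; labor force participation rate ≈ 61.57%.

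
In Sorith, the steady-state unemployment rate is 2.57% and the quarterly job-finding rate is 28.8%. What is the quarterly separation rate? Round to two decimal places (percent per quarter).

From u* = s/(s+f): s = u·f/(1−u).
s = 0.0257 × 28.8 / (1 − 0.0257) = 0.7402 / 0.9743 ≈ 0.76% per quarter.

Separation rate ≈ 0.76% per quarter.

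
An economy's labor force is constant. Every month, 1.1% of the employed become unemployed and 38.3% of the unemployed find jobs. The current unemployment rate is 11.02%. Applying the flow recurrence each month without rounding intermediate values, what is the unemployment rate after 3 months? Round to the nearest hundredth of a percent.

With a fixed labor force, u_{t+1} = u_t + s·(1−u_t) − f·u_t = u_t·(1−s−f) + s.
Here 1−s−f = 0.606 and s = 0.011.
u_1 = 0.110200 × 0.606 + 0.011 = 0.077781.
u_2 = 0.077781 × 0.606 + 0.011 = 0.058135.
u_3 = 0.058135 × 0.606 + 0.011 = 0.046230.

Unemployment rate after three months ≈ 4.62%.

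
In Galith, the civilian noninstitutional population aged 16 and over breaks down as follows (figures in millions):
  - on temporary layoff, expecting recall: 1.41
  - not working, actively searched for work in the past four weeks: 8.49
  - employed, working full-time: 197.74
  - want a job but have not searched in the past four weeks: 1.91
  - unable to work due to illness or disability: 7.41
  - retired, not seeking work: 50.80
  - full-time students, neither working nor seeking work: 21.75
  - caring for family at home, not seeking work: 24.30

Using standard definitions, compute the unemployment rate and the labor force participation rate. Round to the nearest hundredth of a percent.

Unemployment rate ≈ 4.77%; labor force participation rate ≈ 66.17%.

Employed = 197.74 million.
Unemployed = 1.41 + 8.49 = 9.90 million (jobless and actively searching, or on temporary layoff).
Labor force = 197.74 + 9.90 = 207.64 million.
Not in labor force = 1.91 + 7.41 + 50.80 + 21.75 + 24.30 = 106.17 million (those not working and not actively searching are outside the labor force — including those who want a job but have given up searching).
Civilian working-age population = 207.64 + 106.17 = 313.81 million.
Unemployment rate = 9.90 / 207.64 = 4.77%.
Labor force participation rate = 207.64 / 313.81 = 66.17%.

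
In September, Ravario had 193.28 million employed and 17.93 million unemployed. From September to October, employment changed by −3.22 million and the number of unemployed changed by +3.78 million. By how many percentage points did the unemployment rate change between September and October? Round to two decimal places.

The unemployment rate changed by +1.76 percentage points.

September: labor force = 193.28 + 17.93 = 211.21; u = 17.93/211.21 = 8.49%.
October: labor force = 190.06 + 21.71 = 211.77; u = 21.71/211.77 = 10.25%.
Change = 10.25% − 8.49% = +1.76 pp.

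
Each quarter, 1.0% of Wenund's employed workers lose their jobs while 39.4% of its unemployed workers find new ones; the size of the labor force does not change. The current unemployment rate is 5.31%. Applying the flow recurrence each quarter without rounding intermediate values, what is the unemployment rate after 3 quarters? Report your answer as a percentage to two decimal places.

With a fixed labor force, u_{t+1} = u_t + s·(1−u_t) − f·u_t = u_t·(1−s−f) + s.
Here 1−s−f = 0.596 and s = 0.010.
u_1 = 0.053100 × 0.596 + 0.010 = 0.041648.
u_2 = 0.041648 × 0.596 + 0.010 = 0.034822.
u_3 = 0.034822 × 0.596 + 0.010 = 0.030754.

Unemployment rate after three quarters ≈ 3.08%.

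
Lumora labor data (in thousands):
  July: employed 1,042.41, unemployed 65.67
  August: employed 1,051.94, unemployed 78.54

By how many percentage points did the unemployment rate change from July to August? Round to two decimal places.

The unemployment rate changed by +1.02 percentage points.

July: labor force = 1,042.41 + 65.67 = 1,108.08; u = 65.67/1,108.08 = 5.93%.
August: labor force = 1,051.94 + 78.54 = 1,130.48; u = 78.54/1,130.48 = 6.95%.
Change = 6.95% − 5.93% = +1.02 pp.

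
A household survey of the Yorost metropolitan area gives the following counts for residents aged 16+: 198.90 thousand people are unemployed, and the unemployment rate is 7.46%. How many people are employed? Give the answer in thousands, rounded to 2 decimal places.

Labor force = U / u = 198.90 / 0.0746 ≈ 2,666.22 thousand.
Employed = labor force − unemployed = 2,666.22 − 198.90 = 2,467.32 thousand.

About 2,467.32 thousand are employed.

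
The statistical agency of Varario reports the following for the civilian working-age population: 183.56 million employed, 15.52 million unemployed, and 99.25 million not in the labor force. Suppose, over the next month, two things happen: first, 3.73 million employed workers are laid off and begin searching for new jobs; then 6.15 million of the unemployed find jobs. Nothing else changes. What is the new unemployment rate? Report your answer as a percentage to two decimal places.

Initially, labor force = 183.56 + 15.52 = 199.08 million, so u = 15.52/199.08 = 7.80%.
After the first change, employed falls and unemployed rises by 3.73; labor force unchanged → E = 179.83, U = 19.25, labor force = 199.08 million.
After the second change, unemployed falls and employed rises by 6.15; labor force unchanged → E = 185.98, U = 13.10, labor force = 199.08 million.
New unemployment rate = 13.10 / 199.08 = 6.58%.

New unemployment rate ≈ 6.58%.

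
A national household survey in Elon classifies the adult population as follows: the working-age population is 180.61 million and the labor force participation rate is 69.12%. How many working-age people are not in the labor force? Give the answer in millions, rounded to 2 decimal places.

About 55.77 million are not in the labor force.

Share not in the labor force = 1 − 0.6912 = 0.3088.
Not in labor force = 0.3088 × 180.61 ≈ 55.77 million.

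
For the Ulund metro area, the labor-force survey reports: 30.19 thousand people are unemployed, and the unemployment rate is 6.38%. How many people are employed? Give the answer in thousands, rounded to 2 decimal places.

Labor force = U / u = 30.19 / 0.0638 ≈ 473.20 thousand.
Employed = labor force − unemployed = 473.20 − 30.19 = 443.01 thousand.

About 443.01 thousand are employed.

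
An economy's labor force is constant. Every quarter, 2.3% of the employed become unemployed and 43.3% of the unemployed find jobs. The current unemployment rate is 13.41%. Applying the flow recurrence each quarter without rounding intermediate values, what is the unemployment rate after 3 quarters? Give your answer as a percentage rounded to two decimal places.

Unemployment rate after three quarters ≈ 6.39%.

With a fixed labor force, u_{t+1} = u_t + s·(1−u_t) − f·u_t = u_t·(1−s−f) + s.
Here 1−s−f = 0.544 and s = 0.023.
u_1 = 0.134100 × 0.544 + 0.023 = 0.095950.
u_2 = 0.095950 × 0.544 + 0.023 = 0.075197.
u_3 = 0.075197 × 0.544 + 0.023 = 0.063907.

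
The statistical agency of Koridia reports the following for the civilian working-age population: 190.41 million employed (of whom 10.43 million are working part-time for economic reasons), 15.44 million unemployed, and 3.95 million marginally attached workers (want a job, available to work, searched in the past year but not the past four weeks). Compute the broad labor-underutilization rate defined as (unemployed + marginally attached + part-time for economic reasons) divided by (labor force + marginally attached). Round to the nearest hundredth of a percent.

Broad underutilization rate ≈ 14.21%.

Labor force = 190.41 + 15.44 = 205.85 million.
Numerator = 15.44 + 3.95 + 10.43 = 29.82 million.
Denominator = 205.85 + 3.95 = 209.80 million.
Broad rate = 29.82 / 209.80 = 14.21%.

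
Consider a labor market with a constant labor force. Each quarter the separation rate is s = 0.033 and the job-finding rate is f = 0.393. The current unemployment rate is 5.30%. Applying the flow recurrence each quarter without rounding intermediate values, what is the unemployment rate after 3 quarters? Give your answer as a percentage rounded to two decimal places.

Unemployment rate after three quarters ≈ 7.28%.

With a fixed labor force, u_{t+1} = u_t + s·(1−u_t) − f·u_t = u_t·(1−s−f) + s.
Here 1−s−f = 0.574 and s = 0.033.
u_1 = 0.053000 × 0.574 + 0.033 = 0.063422.
u_2 = 0.063422 × 0.574 + 0.033 = 0.069404.
u_3 = 0.069404 × 0.574 + 0.033 = 0.072838.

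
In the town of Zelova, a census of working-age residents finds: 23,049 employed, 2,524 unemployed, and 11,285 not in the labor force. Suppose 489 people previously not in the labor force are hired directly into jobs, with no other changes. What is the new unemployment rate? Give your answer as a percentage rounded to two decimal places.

New unemployment rate ≈ 9.68%.

Initially, labor force = 23,049 + 2,524 = 25,573, so u = 2,524/25,573 = 9.87%.
After the change, employed and labor force both rise by 489; unemployed unchanged → E = 23,538, U = 2,524, labor force = 26,062.
New unemployment rate = 2,524 / 26,062 = 9.68%.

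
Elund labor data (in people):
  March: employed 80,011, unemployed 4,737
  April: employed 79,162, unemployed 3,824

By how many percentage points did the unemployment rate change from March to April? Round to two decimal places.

March: labor force = 80,011 + 4,737 = 84,748; u = 4,737/84,748 = 5.59%.
April: labor force = 79,162 + 3,824 = 82,986; u = 3,824/82,986 = 4.61%.
Change = 4.61% − 5.59% = −0.98 pp.

The unemployment rate changed by −0.98 percentage points.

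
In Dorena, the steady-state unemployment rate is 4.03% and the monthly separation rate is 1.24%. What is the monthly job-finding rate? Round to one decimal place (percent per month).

Job-finding rate ≈ 29.5% per month.

From u* = s/(s+f): f = s·(1−u)/u.
f = 1.24 × (1 − 0.0403) / 0.0403 = 1.1900 / 0.0403 ≈ 29.5% per month.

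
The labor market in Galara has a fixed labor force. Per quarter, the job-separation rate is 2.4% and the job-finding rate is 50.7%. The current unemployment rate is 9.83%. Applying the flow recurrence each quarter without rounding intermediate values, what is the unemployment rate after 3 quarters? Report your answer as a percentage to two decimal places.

Unemployment rate after three quarters ≈ 5.07%.

With a fixed labor force, u_{t+1} = u_t + s·(1−u_t) − f·u_t = u_t·(1−s−f) + s.
Here 1−s−f = 0.469 and s = 0.024.
u_1 = 0.098300 × 0.469 + 0.024 = 0.070103.
u_2 = 0.070103 × 0.469 + 0.024 = 0.056878.
u_3 = 0.056878 × 0.469 + 0.024 = 0.050676.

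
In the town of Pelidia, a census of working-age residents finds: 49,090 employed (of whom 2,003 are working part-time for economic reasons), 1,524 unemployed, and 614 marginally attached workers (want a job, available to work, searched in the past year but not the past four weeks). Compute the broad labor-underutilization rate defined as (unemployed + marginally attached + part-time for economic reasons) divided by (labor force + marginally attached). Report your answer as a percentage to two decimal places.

Labor force = 49,090 + 1,524 = 50,614.
Numerator = 1,524 + 614 + 2,003 = 4,141.
Denominator = 50,614 + 614 = 51,228.
Broad rate = 4,141 / 51,228 = 8.08%.

Broad underutilization rate ≈ 8.08%.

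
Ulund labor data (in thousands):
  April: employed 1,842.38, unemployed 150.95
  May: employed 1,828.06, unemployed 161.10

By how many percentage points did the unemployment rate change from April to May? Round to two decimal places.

The unemployment rate changed by +0.53 percentage points.

April: labor force = 1,842.38 + 150.95 = 1,993.33; u = 150.95/1,993.33 = 7.57%.
May: labor force = 1,828.06 + 161.10 = 1,989.16; u = 161.10/1,989.16 = 8.10%.
Change = 8.10% − 7.57% = +0.53 pp.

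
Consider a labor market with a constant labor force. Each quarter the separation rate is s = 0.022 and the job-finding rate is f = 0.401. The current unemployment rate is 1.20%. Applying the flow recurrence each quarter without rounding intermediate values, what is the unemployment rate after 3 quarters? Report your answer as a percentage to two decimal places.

With a fixed labor force, u_{t+1} = u_t + s·(1−u_t) − f·u_t = u_t·(1−s−f) + s.
Here 1−s−f = 0.577 and s = 0.022.
u_1 = 0.012000 × 0.577 + 0.022 = 0.028924.
u_2 = 0.028924 × 0.577 + 0.022 = 0.038689.
u_3 = 0.038689 × 0.577 + 0.022 = 0.044324.

Unemployment rate after three quarters ≈ 4.43%.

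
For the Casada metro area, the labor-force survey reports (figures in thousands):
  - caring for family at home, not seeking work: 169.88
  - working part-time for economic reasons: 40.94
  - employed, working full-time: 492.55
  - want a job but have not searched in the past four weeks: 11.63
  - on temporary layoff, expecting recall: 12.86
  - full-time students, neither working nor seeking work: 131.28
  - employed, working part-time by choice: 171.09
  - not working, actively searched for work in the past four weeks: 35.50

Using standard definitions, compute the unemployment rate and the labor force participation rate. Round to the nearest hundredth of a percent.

Employed = 40.94 + 492.55 + 171.09 = 704.58 thousand (anyone who worked, including part-time for economic reasons, counts as employed).
Unemployed = 12.86 + 35.50 = 48.36 thousand (jobless and actively searching, or on temporary layoff).
Labor force = 704.58 + 48.36 = 752.94 thousand.
Not in labor force = 169.88 + 11.63 + 131.28 = 312.79 thousand (those not working and not actively searching are outside the labor force — including those who want a job but have given up searching).
Civilian working-age population = 752.94 + 312.79 = 1,065.73 thousand.
Unemployment rate = 48.36 / 752.94 = 6.42%.
Labor force participation rate = 752.94 / 1,065.73 = 70.65%.

Unemployment rate ≈ 6.42%; labor force participation rate ≈ 70.65%.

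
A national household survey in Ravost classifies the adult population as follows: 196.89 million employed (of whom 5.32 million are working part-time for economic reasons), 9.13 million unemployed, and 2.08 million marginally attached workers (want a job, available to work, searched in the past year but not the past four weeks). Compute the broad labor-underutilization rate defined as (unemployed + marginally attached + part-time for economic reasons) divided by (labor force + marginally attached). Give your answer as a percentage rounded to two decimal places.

Broad underutilization rate ≈ 7.94%.

Labor force = 196.89 + 9.13 = 206.02 million.
Numerator = 9.13 + 2.08 + 5.32 = 16.53 million.
Denominator = 206.02 + 2.08 = 208.10 million.
Broad rate = 16.53 / 208.10 = 7.94%.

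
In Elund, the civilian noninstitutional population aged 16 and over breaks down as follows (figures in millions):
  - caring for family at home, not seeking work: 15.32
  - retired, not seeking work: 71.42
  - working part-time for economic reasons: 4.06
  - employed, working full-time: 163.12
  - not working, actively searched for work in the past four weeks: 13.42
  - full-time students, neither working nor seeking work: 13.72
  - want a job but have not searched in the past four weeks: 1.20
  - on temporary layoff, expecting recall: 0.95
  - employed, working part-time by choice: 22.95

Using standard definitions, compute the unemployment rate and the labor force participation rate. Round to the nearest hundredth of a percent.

Unemployment rate ≈ 7.03%; labor force participation rate ≈ 66.80%.

Employed = 4.06 + 163.12 + 22.95 = 190.13 million (anyone who worked, including part-time for economic reasons, counts as employed).
Unemployed = 13.42 + 0.95 = 14.37 million (jobless and actively searching, or on temporary layoff).
Labor force = 190.13 + 14.37 = 204.50 million.
Not in labor force = 15.32 + 71.42 + 13.72 + 1.20 = 101.66 million (those not working and not actively searching are outside the labor force — including those who want a job but have given up searching).
Civilian working-age population = 204.50 + 101.66 = 306.16 million.
Unemployment rate = 14.37 / 204.50 = 7.03%.
Labor force participation rate = 204.50 / 306.16 = 66.80%.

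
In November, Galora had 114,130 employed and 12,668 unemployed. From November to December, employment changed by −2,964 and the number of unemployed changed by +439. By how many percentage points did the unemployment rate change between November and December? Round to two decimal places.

November: labor force = 114,130 + 12,668 = 126,798; u = 12,668/126,798 = 9.99%.
December: labor force = 111,166 + 13,107 = 124,273; u = 13,107/124,273 = 10.55%.
Change = 10.55% − 9.99% = +0.56 pp.

The unemployment rate changed by +0.56 percentage points.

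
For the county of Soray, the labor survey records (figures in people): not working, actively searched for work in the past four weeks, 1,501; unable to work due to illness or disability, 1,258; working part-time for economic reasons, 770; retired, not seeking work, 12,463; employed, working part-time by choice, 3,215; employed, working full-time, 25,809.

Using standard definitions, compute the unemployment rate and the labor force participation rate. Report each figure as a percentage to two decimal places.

Unemployment rate ≈ 4.80%; labor force participation rate ≈ 69.52%.

Employed = 770 + 3,215 + 25,809 = 29,794 (anyone who worked, including part-time for economic reasons, counts as employed).
Unemployed = 1,501.
Labor force = 29,794 + 1,501 = 31,295.
Not in labor force = 1,258 + 12,463 = 13,721 (those not working and not actively searching are outside the labor force).
Civilian working-age population = 31,295 + 13,721 = 45,016.
Unemployment rate = 1,501 / 31,295 = 4.80%.
Labor force participation rate = 31,295 / 45,016 = 69.52%.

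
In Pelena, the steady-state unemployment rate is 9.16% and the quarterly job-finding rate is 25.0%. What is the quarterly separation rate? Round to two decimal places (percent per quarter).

Separation rate ≈ 2.52% per quarter.

From u* = s/(s+f): s = u·f/(1−u).
s = 0.0916 × 25.0 / (1 − 0.0916) = 2.2900 / 0.9084 ≈ 2.52% per quarter.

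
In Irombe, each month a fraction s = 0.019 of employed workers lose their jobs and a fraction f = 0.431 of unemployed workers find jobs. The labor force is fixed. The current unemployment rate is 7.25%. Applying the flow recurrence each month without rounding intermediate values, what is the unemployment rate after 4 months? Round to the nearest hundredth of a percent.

Unemployment rate after four months ≈ 4.50%.

With a fixed labor force, u_{t+1} = u_t + s·(1−u_t) − f·u_t = u_t·(1−s−f) + s.
Here 1−s−f = 0.550 and s = 0.019.
u_1 = 0.072500 × 0.550 + 0.019 = 0.058875.
u_2 = 0.058875 × 0.550 + 0.019 = 0.051381.
u_3 = 0.051381 × 0.550 + 0.019 = 0.047260.
u_4 = 0.047260 × 0.550 + 0.019 = 0.044993.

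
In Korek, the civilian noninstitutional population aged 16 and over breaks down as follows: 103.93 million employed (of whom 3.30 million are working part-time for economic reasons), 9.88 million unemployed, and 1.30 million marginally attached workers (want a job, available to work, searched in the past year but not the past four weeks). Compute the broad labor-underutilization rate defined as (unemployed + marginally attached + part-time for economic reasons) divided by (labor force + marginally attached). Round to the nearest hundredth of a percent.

Labor force = 103.93 + 9.88 = 113.81 million.
Numerator = 9.88 + 1.30 + 3.30 = 14.48 million.
Denominator = 113.81 + 1.30 = 115.11 million.
Broad rate = 14.48 / 115.11 = 12.58%.

Broad underutilization rate ≈ 12.58%.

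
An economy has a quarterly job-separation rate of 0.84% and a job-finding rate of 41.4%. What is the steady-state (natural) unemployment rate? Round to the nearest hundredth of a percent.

Steady-state unemployment rate ≈ 1.99%.

At steady state the flows balance: s·E = f·U, so U/(E+U) = s/(s+f).
u* = 0.84 / (0.84 + 41.4) = 0.84 / 42.24 = 1.99%.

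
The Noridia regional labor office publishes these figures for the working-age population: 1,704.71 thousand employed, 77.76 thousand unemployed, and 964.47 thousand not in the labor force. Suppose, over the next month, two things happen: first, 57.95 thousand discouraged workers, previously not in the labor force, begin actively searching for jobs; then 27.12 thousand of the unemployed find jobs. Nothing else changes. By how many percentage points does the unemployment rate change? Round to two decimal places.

The unemployment rate changes by +1.54 percentage points.

Initially, labor force = 1,704.71 + 77.76 = 1,782.47 thousand, so u = 77.76/1,782.47 = 4.36%.
After the first change, unemployed and labor force both rise by 57.95 → E = 1,704.71, U = 135.71, labor force = 1,840.42 thousand.
After the second change, unemployed falls and employed rises by 27.12; labor force unchanged → E = 1,731.83, U = 108.59, labor force = 1,840.42 thousand.
New unemployment rate = 108.59 / 1,840.42 = 5.90%.
Change = 5.90% − 4.36% = +1.54 percentage points.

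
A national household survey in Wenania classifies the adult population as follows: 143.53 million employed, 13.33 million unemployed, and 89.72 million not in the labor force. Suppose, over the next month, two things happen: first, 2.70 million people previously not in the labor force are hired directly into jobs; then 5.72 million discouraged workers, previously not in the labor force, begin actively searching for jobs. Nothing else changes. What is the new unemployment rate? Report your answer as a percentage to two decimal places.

New unemployment rate ≈ 11.53%.

Initially, labor force = 143.53 + 13.33 = 156.86 million, so u = 13.33/156.86 = 8.50%.
After the first change, employed and labor force both rise by 2.70; unemployed unchanged → E = 146.23, U = 13.33, labor force = 159.56 million.
After the second change, unemployed and labor force both rise by 5.72 → E = 146.23, U = 19.05, labor force = 165.28 million.
New unemployment rate = 19.05 / 165.28 = 11.53%.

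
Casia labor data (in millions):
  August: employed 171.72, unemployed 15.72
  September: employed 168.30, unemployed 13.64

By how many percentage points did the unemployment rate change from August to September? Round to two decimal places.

The unemployment rate changed by −0.89 percentage points.

August: labor force = 171.72 + 15.72 = 187.44; u = 15.72/187.44 = 8.39%.
September: labor force = 168.30 + 13.64 = 181.94; u = 13.64/181.94 = 7.50%.
Change = 7.50% − 8.39% = −0.89 pp.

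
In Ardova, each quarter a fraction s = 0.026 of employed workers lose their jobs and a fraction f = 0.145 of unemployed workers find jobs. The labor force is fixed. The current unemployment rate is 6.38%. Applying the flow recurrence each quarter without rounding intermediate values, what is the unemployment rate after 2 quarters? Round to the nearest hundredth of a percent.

With a fixed labor force, u_{t+1} = u_t + s·(1−u_t) − f·u_t = u_t·(1−s−f) + s.
Here 1−s−f = 0.829 and s = 0.026.
u_1 = 0.063800 × 0.829 + 0.026 = 0.078890.
u_2 = 0.078890 × 0.829 + 0.026 = 0.091400.

Unemployment rate after two quarters ≈ 9.14%.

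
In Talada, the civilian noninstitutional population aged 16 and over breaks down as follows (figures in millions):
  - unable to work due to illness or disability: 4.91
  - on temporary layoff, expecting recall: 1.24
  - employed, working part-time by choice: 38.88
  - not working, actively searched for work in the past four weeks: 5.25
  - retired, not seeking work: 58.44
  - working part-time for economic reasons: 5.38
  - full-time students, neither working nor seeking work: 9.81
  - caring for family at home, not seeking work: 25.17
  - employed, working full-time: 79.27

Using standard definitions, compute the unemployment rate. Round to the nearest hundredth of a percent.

Employed = 38.88 + 5.38 + 79.27 = 123.53 million (anyone who worked, including part-time for economic reasons, counts as employed).
Unemployed = 1.24 + 5.25 = 6.49 million (jobless and actively searching, or on temporary layoff).
Labor force = 123.53 + 6.49 = 130.02 million.
Unemployment rate = 6.49 / 130.02 = 4.99%.

Unemployment rate ≈ 4.99%.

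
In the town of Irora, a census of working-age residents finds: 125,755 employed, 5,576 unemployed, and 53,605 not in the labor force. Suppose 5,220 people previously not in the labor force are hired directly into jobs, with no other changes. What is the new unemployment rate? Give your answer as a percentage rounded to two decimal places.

New unemployment rate ≈ 4.08%.

Initially, labor force = 125,755 + 5,576 = 131,331, so u = 5,576/131,331 = 4.25%.
After the change, employed and labor force both rise by 5,220; unemployed unchanged → E = 130,975, U = 5,576, labor force = 136,551.
New unemployment rate = 5,576 / 136,551 = 4.08%.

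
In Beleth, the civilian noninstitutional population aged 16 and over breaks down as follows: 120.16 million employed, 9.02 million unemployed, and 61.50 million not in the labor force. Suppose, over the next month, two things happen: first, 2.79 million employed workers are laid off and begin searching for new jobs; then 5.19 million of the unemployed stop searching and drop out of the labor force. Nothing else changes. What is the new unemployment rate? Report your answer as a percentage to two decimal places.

Initially, labor force = 120.16 + 9.02 = 129.18 million, so u = 9.02/129.18 = 6.98%.
After the first change, employed falls and unemployed rises by 2.79; labor force unchanged → E = 117.37, U = 11.81, labor force = 129.18 million.
After the second change, unemployed and labor force both fall by 5.19 → E = 117.37, U = 6.62, labor force = 123.99 million.
New unemployment rate = 6.62 / 123.99 = 5.34%.

New unemployment rate ≈ 5.34%.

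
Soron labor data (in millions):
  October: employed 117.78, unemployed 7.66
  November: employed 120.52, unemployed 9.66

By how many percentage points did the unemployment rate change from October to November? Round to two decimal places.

The unemployment rate changed by +1.31 percentage points.

October: labor force = 117.78 + 7.66 = 125.44; u = 7.66/125.44 = 6.11%.
November: labor force = 120.52 + 9.66 = 130.18; u = 9.66/130.18 = 7.42%.
Change = 7.42% − 6.11% = +1.31 pp.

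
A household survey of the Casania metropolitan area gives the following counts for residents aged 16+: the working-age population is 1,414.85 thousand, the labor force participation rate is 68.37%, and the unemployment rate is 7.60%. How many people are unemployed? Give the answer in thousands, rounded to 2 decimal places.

About 73.52 thousand are unemployed.

Labor force = 0.6837 × 1,414.85 = 967.33 thousand.
Unemployed = 0.0760 × 967.33 ≈ 73.52 thousand.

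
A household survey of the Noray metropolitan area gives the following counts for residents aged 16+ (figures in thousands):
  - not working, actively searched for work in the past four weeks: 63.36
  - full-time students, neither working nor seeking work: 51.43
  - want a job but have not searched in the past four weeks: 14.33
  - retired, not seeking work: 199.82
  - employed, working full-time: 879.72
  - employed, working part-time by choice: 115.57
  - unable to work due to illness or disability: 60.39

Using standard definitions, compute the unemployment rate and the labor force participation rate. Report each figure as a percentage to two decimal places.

Unemployment rate ≈ 5.98%; labor force participation rate ≈ 76.46%.

Employed = 879.72 + 115.57 = 995.29 thousand.
Unemployed = 63.36 thousand.
Labor force = 995.29 + 63.36 = 1,058.65 thousand.
Not in labor force = 51.43 + 14.33 + 199.82 + 60.39 = 325.97 thousand (those not working and not actively searching are outside the labor force — including those who want a job but have given up searching).
Civilian working-age population = 1,058.65 + 325.97 = 1,384.62 thousand.
Unemployment rate = 63.36 / 1,058.65 = 5.98%.
Labor force participation rate = 1,058.65 / 1,384.62 = 76.46%.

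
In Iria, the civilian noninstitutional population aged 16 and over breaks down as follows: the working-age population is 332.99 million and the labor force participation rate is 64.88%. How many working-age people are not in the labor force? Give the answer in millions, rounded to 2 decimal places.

About 116.95 million are not in the labor force.

Share not in the labor force = 1 − 0.6488 = 0.3512.
Not in labor force = 0.3512 × 332.99 ≈ 116.95 million.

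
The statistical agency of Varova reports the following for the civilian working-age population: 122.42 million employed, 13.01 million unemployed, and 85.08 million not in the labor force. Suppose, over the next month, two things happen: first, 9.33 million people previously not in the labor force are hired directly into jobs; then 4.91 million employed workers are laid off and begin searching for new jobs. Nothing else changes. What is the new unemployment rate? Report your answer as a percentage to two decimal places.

Initially, labor force = 122.42 + 13.01 = 135.43 million, so u = 13.01/135.43 = 9.61%.
After the first change, employed and labor force both rise by 9.33; unemployed unchanged → E = 131.75, U = 13.01, labor force = 144.76 million.
After the second change, employed falls and unemployed rises by 4.91; labor force unchanged → E = 126.84, U = 17.92, labor force = 144.76 million.
New unemployment rate = 17.92 / 144.76 = 12.38%.

New unemployment rate ≈ 12.38%.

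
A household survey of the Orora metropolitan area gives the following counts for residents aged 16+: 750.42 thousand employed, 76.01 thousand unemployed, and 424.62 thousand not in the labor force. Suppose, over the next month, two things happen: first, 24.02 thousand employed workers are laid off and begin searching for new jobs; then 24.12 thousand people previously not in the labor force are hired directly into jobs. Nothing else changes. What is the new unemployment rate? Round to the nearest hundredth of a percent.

Initially, labor force = 750.42 + 76.01 = 826.43 thousand, so u = 76.01/826.43 = 9.20%.
After the first change, employed falls and unemployed rises by 24.02; labor force unchanged → E = 726.40, U = 100.03, labor force = 826.43 thousand.
After the second change, employed and labor force both rise by 24.12; unemployed unchanged → E = 750.52, U = 100.03, labor force = 850.55 thousand.
New unemployment rate = 100.03 / 850.55 = 11.76%.

New unemployment rate ≈ 11.76%.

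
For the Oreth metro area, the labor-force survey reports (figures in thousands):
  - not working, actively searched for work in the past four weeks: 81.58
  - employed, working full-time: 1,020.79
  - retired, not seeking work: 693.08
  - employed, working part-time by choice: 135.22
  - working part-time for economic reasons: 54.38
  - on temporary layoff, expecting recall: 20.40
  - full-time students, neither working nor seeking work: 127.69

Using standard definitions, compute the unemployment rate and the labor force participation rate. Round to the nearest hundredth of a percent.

Unemployment rate ≈ 7.77%; labor force participation rate ≈ 61.52%.

Employed = 1,020.79 + 135.22 + 54.38 = 1,210.39 thousand (anyone who worked, including part-time for economic reasons, counts as employed).
Unemployed = 81.58 + 20.40 = 101.98 thousand (jobless and actively searching, or on temporary layoff).
Labor force = 1,210.39 + 101.98 = 1,312.37 thousand.
Not in labor force = 693.08 + 127.69 = 820.77 thousand (those not working and not actively searching are outside the labor force).
Civilian working-age population = 1,312.37 + 820.77 = 2,133.14 thousand.
Unemployment rate = 101.98 / 1,312.37 = 7.77%.
Labor force participation rate = 1,312.37 / 2,133.14 = 61.52%.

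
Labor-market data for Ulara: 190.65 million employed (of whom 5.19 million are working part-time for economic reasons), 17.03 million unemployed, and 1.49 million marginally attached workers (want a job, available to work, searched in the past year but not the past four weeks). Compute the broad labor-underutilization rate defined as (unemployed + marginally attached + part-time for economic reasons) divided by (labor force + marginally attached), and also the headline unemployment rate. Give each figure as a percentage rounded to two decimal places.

Labor force = 190.65 + 17.03 = 207.68 million.
Numerator = 17.03 + 1.49 + 5.19 = 23.71 million.
Denominator = 207.68 + 1.49 = 209.17 million.
Broad rate = 23.71 / 209.17 = 11.34%.
Headline unemployment rate = 17.03 / 207.68 = 8.20%.

Broad underutilization rate ≈ 11.34%; headline unemployment rate ≈ 8.20%.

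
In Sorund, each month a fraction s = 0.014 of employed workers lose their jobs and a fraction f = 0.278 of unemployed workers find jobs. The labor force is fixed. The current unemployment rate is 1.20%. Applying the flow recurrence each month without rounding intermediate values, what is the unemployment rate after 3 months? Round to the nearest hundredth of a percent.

Unemployment rate after three months ≈ 3.52%.

With a fixed labor force, u_{t+1} = u_t + s·(1−u_t) − f·u_t = u_t·(1−s−f) + s.
Here 1−s−f = 0.708 and s = 0.014.
u_1 = 0.012000 × 0.708 + 0.014 = 0.022496.
u_2 = 0.022496 × 0.708 + 0.014 = 0.029927.
u_3 = 0.029927 × 0.708 + 0.014 = 0.035188.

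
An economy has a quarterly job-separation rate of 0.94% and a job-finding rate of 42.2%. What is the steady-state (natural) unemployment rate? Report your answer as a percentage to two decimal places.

At steady state the flows balance: s·E = f·U, so U/(E+U) = s/(s+f).
u* = 0.94 / (0.94 + 42.2) = 0.94 / 43.14 = 2.18%.

Steady-state unemployment rate ≈ 2.18%.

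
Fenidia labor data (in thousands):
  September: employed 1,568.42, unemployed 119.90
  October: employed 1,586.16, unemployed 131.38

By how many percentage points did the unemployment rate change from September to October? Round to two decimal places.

The unemployment rate changed by +0.55 percentage points.

September: labor force = 1,568.42 + 119.90 = 1,688.32; u = 119.90/1,688.32 = 7.10%.
October: labor force = 1,586.16 + 131.38 = 1,717.54; u = 131.38/1,717.54 = 7.65%.
Change = 7.65% − 7.10% = +0.55 pp.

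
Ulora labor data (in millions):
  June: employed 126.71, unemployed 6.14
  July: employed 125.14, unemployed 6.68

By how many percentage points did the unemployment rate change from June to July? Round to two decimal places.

June: labor force = 126.71 + 6.14 = 132.85; u = 6.14/132.85 = 4.62%.
July: labor force = 125.14 + 6.68 = 131.82; u = 6.68/131.82 = 5.07%.
Change = 5.07% − 4.62% = +0.45 pp.

The unemployment rate changed by +0.45 percentage points.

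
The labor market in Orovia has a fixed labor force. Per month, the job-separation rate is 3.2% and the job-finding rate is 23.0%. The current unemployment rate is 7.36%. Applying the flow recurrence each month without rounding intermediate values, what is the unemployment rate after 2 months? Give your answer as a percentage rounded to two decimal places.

Unemployment rate after two months ≈ 9.57%.

With a fixed labor force, u_{t+1} = u_t + s·(1−u_t) − f·u_t = u_t·(1−s−f) + s.
Here 1−s−f = 0.738 and s = 0.032.
u_1 = 0.073600 × 0.738 + 0.032 = 0.086317.
u_2 = 0.086317 × 0.738 + 0.032 = 0.095702.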